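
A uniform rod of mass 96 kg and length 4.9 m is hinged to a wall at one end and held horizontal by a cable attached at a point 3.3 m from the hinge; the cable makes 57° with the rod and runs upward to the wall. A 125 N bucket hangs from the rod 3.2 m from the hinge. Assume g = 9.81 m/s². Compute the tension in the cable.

Take torques about the hinge: T sin 57° · 3.3 = 96×9.81×2.45 + 125×3.2 = 2707.3 N·m.
So T = 2707.3 / (0.8387 × 3.3) = 978.21 N.

T ≈ 978 N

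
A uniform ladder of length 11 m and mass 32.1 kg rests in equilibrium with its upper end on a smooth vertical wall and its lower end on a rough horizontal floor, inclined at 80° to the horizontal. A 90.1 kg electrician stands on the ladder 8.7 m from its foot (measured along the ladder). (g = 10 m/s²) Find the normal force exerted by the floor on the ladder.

N_floor ≈ 1220 N

ΣF_y = 0: N_floor = 32.1×10 + 90.1×10 = 1222 N.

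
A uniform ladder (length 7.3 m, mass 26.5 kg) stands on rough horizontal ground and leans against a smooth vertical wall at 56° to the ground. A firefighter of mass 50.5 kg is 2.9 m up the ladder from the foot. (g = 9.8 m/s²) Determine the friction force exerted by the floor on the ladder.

f ≈ 220 N

Torques about the foot: N_wall · 7.3 sin 56° = 26.5×9.8×3.65 cos 56° + 50.5×9.8×2.9 cos 56° → N_wall = 220.2 N.
ΣF_x = 0: f_floor = N_wall = 220.2 N.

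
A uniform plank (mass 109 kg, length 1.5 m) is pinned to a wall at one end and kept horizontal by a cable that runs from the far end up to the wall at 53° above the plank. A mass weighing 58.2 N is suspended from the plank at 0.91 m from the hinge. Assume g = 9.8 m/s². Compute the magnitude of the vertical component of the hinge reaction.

|H_y| ≈ 557 N

Take torques about the hinge: T sin 53° · 1.5 = 109×9.8×0.75 + 58.2×0.91 = 854.11 N·m.
So T = 854.11 / (0.7986 × 1.5) = 712.98 N.
ΣF_y = 0: H_y = (109×9.8 + 58.2) − T sin 53° = 1126.4 − 569.41 = 556.99 N.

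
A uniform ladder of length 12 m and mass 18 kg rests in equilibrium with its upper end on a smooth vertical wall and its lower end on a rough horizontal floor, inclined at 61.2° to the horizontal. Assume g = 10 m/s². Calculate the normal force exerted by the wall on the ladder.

Torques about the foot: N_wall · 12 sin 61.2° = 18×10×6 cos 61.2° → N_wall = 49.478 N.

N_wall ≈ 49.5 N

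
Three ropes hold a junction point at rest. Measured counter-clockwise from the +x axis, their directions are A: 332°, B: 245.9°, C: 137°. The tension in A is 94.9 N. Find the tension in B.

Resolve: ΣF_x = 94.9 cos 332° + T_B cos 245.9° + T_C cos 137° = 0.
        ΣF_y = 94.9 sin 332° + T_B sin 245.9° + T_C sin 137° = 0.
The known terms sum to (83.79, -44.55) N, so -0.4083 T_B − 0.7314 T_C = -83.79 and -0.9128 T_B + 0.6820 T_C = 44.55.
Solving simultaneously: T_B = 25.96 N, T_C = 100.1 N.

T_B ≈ 26 N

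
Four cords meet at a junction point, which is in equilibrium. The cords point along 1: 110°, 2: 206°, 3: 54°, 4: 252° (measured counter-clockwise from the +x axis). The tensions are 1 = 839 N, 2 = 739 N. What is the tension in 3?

T_3 ≈ 3390 N

Resolve: ΣF_x = 839 cos 110° + 739 cos 206° + T_3 cos 54° + T_4 cos 252° = 0.
        ΣF_y = 839 sin 110° + 739 sin 206° + T_3 sin 54° + T_4 sin 252° = 0.
The known terms sum to (-951.2, 464.4) N, so 0.5878 T_3 − 0.3090 T_4 = 951.2 and 0.8090 T_3 − 0.9511 T_4 = -464.4.
Solving simultaneously: T_3 = 3392 N, T_4 = 3374 N.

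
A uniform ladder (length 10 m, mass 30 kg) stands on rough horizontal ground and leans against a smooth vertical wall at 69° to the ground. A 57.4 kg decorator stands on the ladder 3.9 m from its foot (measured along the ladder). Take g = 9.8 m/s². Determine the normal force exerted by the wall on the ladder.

N_wall ≈ 141 N

Torques about the foot: N_wall · 10 sin 69° = 30×9.8×5 cos 69° + 57.4×9.8×3.9 cos 69° → N_wall = 140.64 N.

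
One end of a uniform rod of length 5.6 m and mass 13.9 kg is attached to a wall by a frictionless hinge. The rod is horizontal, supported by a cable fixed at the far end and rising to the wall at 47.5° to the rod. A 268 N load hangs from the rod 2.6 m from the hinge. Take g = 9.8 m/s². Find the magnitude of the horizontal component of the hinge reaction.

H_x ≈ 176 N

Take torques about the hinge: T sin 47.5° · 5.6 = 13.9×9.8×2.8 + 268×2.6 = 1078.2 N·m.
So T = 1078.2 / (0.7373 × 5.6) = 261.15 N.
ΣF_x = 0: H_x = T cos 47.5° = 176.43 N.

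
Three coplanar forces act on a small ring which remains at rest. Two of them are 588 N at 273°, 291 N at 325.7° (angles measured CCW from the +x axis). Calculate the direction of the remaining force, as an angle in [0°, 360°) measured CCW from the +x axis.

θ ≈ 110°

Sum the known components: ΣF_x = 271.2 N, ΣF_y = -751.2 N.
For equilibrium the remaining force must supply (−ΣF_x, −ΣF_y) = (-271.2, 751.2) N.
Magnitude = √((-271.2)² + (751.2)²) = 798.6 N; direction = atan2(751.2, -271.2) = 109.8°.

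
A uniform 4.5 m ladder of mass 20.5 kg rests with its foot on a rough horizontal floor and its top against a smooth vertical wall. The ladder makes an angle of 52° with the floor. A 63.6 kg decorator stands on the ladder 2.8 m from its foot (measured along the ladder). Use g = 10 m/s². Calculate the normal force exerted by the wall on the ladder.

N_wall ≈ 389 N

Torques about the foot: N_wall · 4.5 sin 52° = 20.5×10×2.25 cos 52° + 63.6×10×2.8 cos 52° → N_wall = 389.26 N.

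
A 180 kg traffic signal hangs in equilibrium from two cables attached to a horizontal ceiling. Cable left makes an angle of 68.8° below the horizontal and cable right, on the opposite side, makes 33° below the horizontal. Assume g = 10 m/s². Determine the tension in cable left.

Weight W = 180 × 10 = 1800 N acts straight down.
Horizontal: T_left cos 68.8° = T_right cos 33°  →  T_right = 0.4312 T_left.
Vertical: T_left sin 68.8° + T_right sin 33° = 1800.
Substituting the horizontal relation into the vertical equation gives 1.167 T_left = 1800, so T_left = 1542 N.

T_left ≈ 1540 N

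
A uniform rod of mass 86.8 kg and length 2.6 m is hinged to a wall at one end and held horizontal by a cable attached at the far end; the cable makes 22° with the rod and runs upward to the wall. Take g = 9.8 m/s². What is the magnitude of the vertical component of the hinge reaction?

|H_y| ≈ 425 N

Take torques about the hinge: T sin 22° · 2.6 = 86.8×9.8×1.3 = 1105.8 N·m.
So T = 1105.8 / (0.3746 × 2.6) = 1135.4 N.
ΣF_y = 0: H_y = (86.8×9.8) − T sin 22° = 850.64 − 425.32 = 425.32 N.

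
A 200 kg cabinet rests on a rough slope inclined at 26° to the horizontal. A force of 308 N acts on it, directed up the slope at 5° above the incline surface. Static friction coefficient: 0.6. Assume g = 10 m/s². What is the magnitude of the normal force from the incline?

N ≈ 1770 N

Axes along / perpendicular to the incline. W sin 26° = 876.7 N down-slope; W cos 26° = 1798 N into the surface.
Perpendicular: N = W cos 26° − P sin 5° = 1798 − 26.84 = 1771 N.
Along incline: P cos 5° + f = W sin 26° (friction acts up-slope) → f = 876.7 − 306.8 = 569.9 N.
|f| = 569.9 N ≤ μN = 1062 N, so the cabinet is indeed static.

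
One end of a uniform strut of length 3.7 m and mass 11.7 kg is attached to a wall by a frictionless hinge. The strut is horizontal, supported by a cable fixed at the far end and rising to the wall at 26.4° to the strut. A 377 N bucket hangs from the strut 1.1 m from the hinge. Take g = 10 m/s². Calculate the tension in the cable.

T ≈ 384 N

Take torques about the hinge: T sin 26.4° · 3.7 = 11.7×10×1.85 + 377×1.1 = 631.15 N·m.
So T = 631.15 / (0.4446 × 3.7) = 383.64 N.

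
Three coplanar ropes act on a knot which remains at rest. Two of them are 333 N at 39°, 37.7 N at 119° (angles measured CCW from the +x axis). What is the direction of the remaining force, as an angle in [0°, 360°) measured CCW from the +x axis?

θ ≈ 225°

Sum the known components: ΣF_x = 240.5 N, ΣF_y = 242.5 N.
For equilibrium the remaining force must supply (−ΣF_x, −ΣF_y) = (-240.5, -242.5) N.
Magnitude = √((-240.5)² + (-242.5)²) = 341.6 N; direction = atan2(-242.5, -240.5) = 225.2°.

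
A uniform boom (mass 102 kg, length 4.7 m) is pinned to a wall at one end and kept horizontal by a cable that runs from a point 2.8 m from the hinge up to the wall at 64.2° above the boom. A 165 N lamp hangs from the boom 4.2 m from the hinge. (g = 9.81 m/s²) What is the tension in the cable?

T ≈ 1210 N

Take torques about the hinge: T sin 64.2° · 2.8 = 102×9.81×2.35 + 165×4.2 = 3044.5 N·m.
So T = 3044.5 / (0.9003 × 2.8) = 1207.7 N.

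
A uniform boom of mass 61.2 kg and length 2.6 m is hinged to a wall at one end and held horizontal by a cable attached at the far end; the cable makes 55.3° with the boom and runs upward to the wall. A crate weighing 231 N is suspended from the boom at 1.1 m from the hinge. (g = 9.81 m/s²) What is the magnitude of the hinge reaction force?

|H| ≈ 514 N

Take torques about the hinge: T sin 55.3° · 2.6 = 61.2×9.81×1.3 + 231×1.1 = 1034.6 N·m.
So T = 1034.6 / (0.8221 × 2.6) = 484 N.
ΣF_x = 0: H_x = T cos 55.3° = 275.53 N.
ΣF_y = 0: H_y = (61.2×9.81 + 231) − T sin 55.3° = 831.37 − 397.92 = 433.46 N.
|H| = √(H_x² + H_y²) = √((275.53)² + (433.46)²) = 513.62 N.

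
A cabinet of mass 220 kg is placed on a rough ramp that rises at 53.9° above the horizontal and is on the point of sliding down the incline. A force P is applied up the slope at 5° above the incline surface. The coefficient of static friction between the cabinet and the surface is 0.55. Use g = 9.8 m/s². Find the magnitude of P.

P ≈ 1100 N

On the verge of sliding down the incline, friction equals μN and acts up the slope.
Perpendicular: N + P sin 5° = W cos 53.9° = 1270 N.
Along incline: P cos 5° + μN = W sin 53.9° with W sin 53.9° = 1742 N.
Solving the pair for P and N: P = 1100 N, N = 1174 N (and f = μN = 645.9 N).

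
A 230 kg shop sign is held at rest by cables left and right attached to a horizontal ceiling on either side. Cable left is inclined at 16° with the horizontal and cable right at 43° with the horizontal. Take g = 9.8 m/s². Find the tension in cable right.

Weight W = 230 × 9.8 = 2254 N acts straight down.
Horizontal: T_left cos 16° = T_right cos 43°  →  T_left = 0.7608 T_right.
Vertical: T_left sin 16° + T_right sin 43° = 2254.
Substituting the horizontal relation into the vertical equation gives 0.8917 T_right = 2254, so T_right = 2528 N.

T_right ≈ 2530 N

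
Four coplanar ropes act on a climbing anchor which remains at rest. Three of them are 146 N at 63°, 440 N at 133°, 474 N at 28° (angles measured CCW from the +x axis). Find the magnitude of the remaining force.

Sum the known components: ΣF_x = 184.7 N, ΣF_y = 674.4 N.
For equilibrium the remaining force must supply (−ΣF_x, −ΣF_y) = (-184.7, -674.4) N.
Magnitude = √((-184.7)² + (-674.4)²) = 699.3 N; direction = atan2(-674.4, -184.7) = 254.7°.

F ≈ 699 N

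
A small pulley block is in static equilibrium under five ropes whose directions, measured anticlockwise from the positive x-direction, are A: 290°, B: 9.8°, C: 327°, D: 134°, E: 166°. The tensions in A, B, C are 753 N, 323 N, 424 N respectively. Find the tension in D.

T_D ≈ 1190 N

Resolve: ΣF_x = 753 cos 290° + 323 cos 9.8° + 424 cos 327° + T_D cos 134° + T_E cos 166° = 0.
        ΣF_y = 753 sin 290° + 323 sin 9.8° + 424 sin 327° + T_D sin 134° + T_E sin 166° = 0.
The known terms sum to (931.4, -883.5) N, so -0.6947 T_D − 0.9703 T_E = -931.4 and 0.7193 T_D + 0.2419 T_E = 883.5.
Solving simultaneously: T_D = 1193 N, T_E = 106.2 N.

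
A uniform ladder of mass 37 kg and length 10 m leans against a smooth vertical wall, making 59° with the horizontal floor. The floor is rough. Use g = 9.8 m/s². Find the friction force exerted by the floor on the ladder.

Torques about the foot: N_wall · 10 sin 59° = 37×9.8×5 cos 59° → N_wall = 108.94 N.
ΣF_x = 0: f_floor = N_wall = 108.94 N.

f ≈ 109 N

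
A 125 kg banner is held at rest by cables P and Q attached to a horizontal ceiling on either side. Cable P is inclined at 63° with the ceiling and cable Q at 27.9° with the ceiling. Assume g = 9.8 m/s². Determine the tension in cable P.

T_P ≈ 1080 N

Weight W = 125 × 9.8 = 1225 N acts straight down.
Horizontal: T_P cos 63° = T_Q cos 27.9°  →  T_Q = 0.5137 T_P.
Vertical: T_P sin 63° + T_Q sin 27.9° = 1225.
Substituting the horizontal relation into the vertical equation gives 1.131 T_P = 1225, so T_P = 1083 N.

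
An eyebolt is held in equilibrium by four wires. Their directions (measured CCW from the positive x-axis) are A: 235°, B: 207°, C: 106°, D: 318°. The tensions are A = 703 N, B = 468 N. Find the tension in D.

T_D ≈ 1900 N

Resolve: ΣF_x = 703 cos 235° + 468 cos 207° + T_C cos 106° + T_D cos 318° = 0.
        ΣF_y = 703 sin 235° + 468 sin 207° + T_C sin 106° + T_D sin 318° = 0.
The known terms sum to (-820.2, -788.3) N, so -0.2756 T_C + 0.7431 T_D = 820.2 and 0.9613 T_C − 0.6691 T_D = 788.3.
Solving simultaneously: T_C = 2141 N, T_D = 1898 N.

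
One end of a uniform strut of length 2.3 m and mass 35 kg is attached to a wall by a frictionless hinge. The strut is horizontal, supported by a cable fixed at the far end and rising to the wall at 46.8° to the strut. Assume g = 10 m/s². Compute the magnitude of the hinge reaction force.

Take torques about the hinge: T sin 46.8° · 2.3 = 35×10×1.15 = 402.5 N·m.
So T = 402.5 / (0.7290 × 2.3) = 240.07 N.
ΣF_x = 0: H_x = T cos 46.8° = 164.34 N.
ΣF_y = 0: H_y = (35×10) − T sin 46.8° = 350 − 175 = 175 N.
|H| = √(H_x² + H_y²) = √((164.34)² + (175)²) = 240.07 N.

|H| ≈ 240 N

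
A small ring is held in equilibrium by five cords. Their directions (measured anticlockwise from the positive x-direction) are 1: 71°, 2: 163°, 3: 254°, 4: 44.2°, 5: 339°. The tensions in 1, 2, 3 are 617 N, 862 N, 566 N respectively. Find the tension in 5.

T_5 ≈ 829 N

Resolve: ΣF_x = 617 cos 71° + 862 cos 163° + 566 cos 254° + T_4 cos 44.2° + T_5 cos 339° = 0.
        ΣF_y = 617 sin 71° + 862 sin 163° + 566 sin 254° + T_4 sin 44.2° + T_5 sin 339° = 0.
The known terms sum to (-779.5, 291.3) N, so 0.7169 T_4 + 0.9336 T_5 = 779.5 and 0.6972 T_4 − 0.3584 T_5 = -291.3.
Solving simultaneously: T_4 = 8.099 N, T_5 = 828.7 N.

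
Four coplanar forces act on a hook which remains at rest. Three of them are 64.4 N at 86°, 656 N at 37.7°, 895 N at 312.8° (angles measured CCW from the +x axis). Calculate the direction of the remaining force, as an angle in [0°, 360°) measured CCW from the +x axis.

Sum the known components: ΣF_x = 1132 N, ΣF_y = -191.3 N.
For equilibrium the remaining force must supply (−ΣF_x, −ΣF_y) = (-1132, 191.3) N.
Magnitude = √((-1132)² + (191.3)²) = 1148 N; direction = atan2(191.3, -1132) = 170.4°.

θ ≈ 170°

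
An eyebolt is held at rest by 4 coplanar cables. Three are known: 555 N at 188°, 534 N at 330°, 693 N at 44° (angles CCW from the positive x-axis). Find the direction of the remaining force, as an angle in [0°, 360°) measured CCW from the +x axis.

θ ≈ 198°

Sum the known components: ΣF_x = 411.4 N, ΣF_y = 137.2 N.
For equilibrium the remaining force must supply (−ΣF_x, −ΣF_y) = (-411.4, -137.2) N.
Magnitude = √((-411.4)² + (-137.2)²) = 433.6 N; direction = atan2(-137.2, -411.4) = 198.4°.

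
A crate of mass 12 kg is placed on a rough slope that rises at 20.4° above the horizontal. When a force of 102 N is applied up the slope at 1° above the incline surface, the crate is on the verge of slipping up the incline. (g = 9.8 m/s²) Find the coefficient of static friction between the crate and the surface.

On the verge of sliding up the incline, friction is at its maximum μN and acts down the slope.
Perpendicular to incline: N = W cos 20.4° − P sin 1° = 110.2 − 1.78 = 108.4 N.
Along incline: P cos 1° − μN = W sin 20.4° → μ = −(W sin 20.4° − P cos 1°) / N = 0.5624.

μ ≈ 0.562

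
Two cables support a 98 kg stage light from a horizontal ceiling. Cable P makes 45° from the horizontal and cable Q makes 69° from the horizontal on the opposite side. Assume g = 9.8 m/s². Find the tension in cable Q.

Weight W = 98 × 9.8 = 960.4 N acts straight down.
Horizontal: T_P cos 45° = T_Q cos 69°  →  T_P = 0.5068 T_Q.
Vertical: T_P sin 45° + T_Q sin 69° = 960.4.
Substituting the horizontal relation into the vertical equation gives 1.292 T_Q = 960.4, so T_Q = 743.4 N.

T_Q ≈ 743 N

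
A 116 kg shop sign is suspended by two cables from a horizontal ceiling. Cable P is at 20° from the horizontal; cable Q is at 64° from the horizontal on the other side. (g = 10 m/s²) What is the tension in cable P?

T_P ≈ 511 N

Weight W = 116 × 10 = 1160 N acts straight down.
Horizontal: T_P cos 20° = T_Q cos 64°  →  T_Q = 2.144 T_P.
Vertical: T_P sin 20° + T_Q sin 64° = 1160.
Substituting the horizontal relation into the vertical equation gives 2.269 T_P = 1160, so T_P = 511.3 N.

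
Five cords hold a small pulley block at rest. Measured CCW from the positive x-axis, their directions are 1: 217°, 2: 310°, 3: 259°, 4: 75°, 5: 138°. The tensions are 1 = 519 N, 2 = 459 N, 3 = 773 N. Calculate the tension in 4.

Resolve: ΣF_x = 519 cos 217° + 459 cos 310° + 773 cos 259° + T_4 cos 75° + T_5 cos 138° = 0.
        ΣF_y = 519 sin 217° + 459 sin 310° + 773 sin 259° + T_4 sin 75° + T_5 sin 138° = 0.
The known terms sum to (-266.9, -1423) N, so 0.2588 T_4 − 0.7431 T_5 = 266.9 and 0.9659 T_4 + 0.6691 T_5 = 1423.
Solving simultaneously: T_4 = 1387 N, T_5 = 123.9 N.

T_4 ≈ 1390 N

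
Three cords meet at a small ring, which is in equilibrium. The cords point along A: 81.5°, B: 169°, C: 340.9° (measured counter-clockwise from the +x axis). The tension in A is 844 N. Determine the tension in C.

Resolve: ΣF_x = 844 cos 81.5° + T_B cos 169° + T_C cos 340.9° = 0.
        ΣF_y = 844 sin 81.5° + T_B sin 169° + T_C sin 340.9° = 0.
The known terms sum to (124.8, 834.7) N, so -0.9816 T_B + 0.9449 T_C = -124.8 and 0.1908 T_B − 0.3272 T_C = -834.7.
Solving simultaneously: T_B = 5888 N, T_C = 5984 N.

T_C ≈ 5980 N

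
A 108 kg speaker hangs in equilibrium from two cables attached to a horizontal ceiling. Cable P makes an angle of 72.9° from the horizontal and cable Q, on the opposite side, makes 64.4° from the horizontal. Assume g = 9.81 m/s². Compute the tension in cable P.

T_P ≈ 675 N

Weight W = 108 × 9.81 = 1059 N acts straight down.
Horizontal: T_P cos 72.9° = T_Q cos 64.4°  →  T_Q = 0.6805 T_P.
Vertical: T_P sin 72.9° + T_Q sin 64.4° = 1059.
Substituting the horizontal relation into the vertical equation gives 1.57 T_P = 1059, so T_P = 675 N.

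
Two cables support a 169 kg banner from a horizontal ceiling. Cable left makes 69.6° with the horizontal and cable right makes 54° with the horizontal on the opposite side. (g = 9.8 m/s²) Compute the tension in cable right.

Weight W = 169 × 9.8 = 1656 N acts straight down.
Horizontal: T_left cos 69.6° = T_right cos 54°  →  T_left = 1.686 T_right.
Vertical: T_left sin 69.6° + T_right sin 54° = 1656.
Substituting the horizontal relation into the vertical equation gives 2.39 T_right = 1656, so T_right = 693.1 N.

T_right ≈ 693 N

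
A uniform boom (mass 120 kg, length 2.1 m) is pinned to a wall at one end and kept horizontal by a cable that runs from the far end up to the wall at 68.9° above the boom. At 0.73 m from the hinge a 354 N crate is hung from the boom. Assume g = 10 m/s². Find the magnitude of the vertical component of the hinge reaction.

|H_y| ≈ 831 N

Take torques about the hinge: T sin 68.9° · 2.1 = 120×10×1.05 + 354×0.73 = 1518.4 N·m.
So T = 1518.4 / (0.9330 × 2.1) = 775.02 N.
ΣF_y = 0: H_y = (120×10 + 354) − T sin 68.9° = 1554 − 723.06 = 830.94 N.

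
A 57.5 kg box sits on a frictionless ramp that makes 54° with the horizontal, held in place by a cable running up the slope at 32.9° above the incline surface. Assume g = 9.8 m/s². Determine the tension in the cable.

T ≈ 543 N

Take axes along and perpendicular to the incline. Weight components: W sin 54° = 455.9 N down-slope, W cos 54° = 331.2 N into the surface.
Along incline: T cos 32.9° = W sin 54° → T = 543 N.
Perpendicular: N = W cos 54° − T sin 32.9° = 36.29 N.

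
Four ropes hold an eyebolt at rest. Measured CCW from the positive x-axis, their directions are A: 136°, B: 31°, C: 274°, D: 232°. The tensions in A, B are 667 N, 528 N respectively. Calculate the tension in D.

T_D ≈ 36.1 N

Resolve: ΣF_x = 667 cos 136° + 528 cos 31° + T_C cos 274° + T_D cos 232° = 0.
        ΣF_y = 667 sin 136° + 528 sin 31° + T_C sin 274° + T_D sin 232° = 0.
The known terms sum to (-27.22, 735.3) N, so 0.0698 T_C − 0.6157 T_D = 27.22 and -0.9976 T_C − 0.7880 T_D = -735.3.
Solving simultaneously: T_C = 708.6 N, T_D = 36.08 N.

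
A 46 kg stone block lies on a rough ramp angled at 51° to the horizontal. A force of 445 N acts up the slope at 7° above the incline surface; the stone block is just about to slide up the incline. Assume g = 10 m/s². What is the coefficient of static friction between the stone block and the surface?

μ ≈ 0.358

On the verge of sliding up the incline, friction is at its maximum μN and acts down the slope.
Perpendicular to incline: N = W cos 51° − P sin 7° = 289.5 − 54.23 = 235.3 N.
Along incline: P cos 7° − μN = W sin 51° → μ = −(W sin 51° − P cos 7°) / N = 0.3579.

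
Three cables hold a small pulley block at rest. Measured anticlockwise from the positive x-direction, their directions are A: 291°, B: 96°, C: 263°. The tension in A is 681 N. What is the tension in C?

Resolve: ΣF_x = 681 cos 291° + T_B cos 96° + T_C cos 263° = 0.
        ΣF_y = 681 sin 291° + T_B sin 96° + T_C sin 263° = 0.
The known terms sum to (244, -635.8) N, so -0.1045 T_B − 0.1219 T_C = -244 and 0.9945 T_B − 0.9925 T_C = 635.8.
Solving simultaneously: T_B = 1421 N, T_C = 783.5 N.

T_C ≈ 784 N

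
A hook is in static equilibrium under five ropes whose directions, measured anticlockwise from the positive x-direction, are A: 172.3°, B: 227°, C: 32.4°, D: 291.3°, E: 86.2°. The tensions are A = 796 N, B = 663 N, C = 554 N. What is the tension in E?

Resolve: ΣF_x = 796 cos 172.3° + 663 cos 227° + 554 cos 32.4° + T_D cos 291.3° + T_E cos 86.2° = 0.
        ΣF_y = 796 sin 172.3° + 663 sin 227° + 554 sin 32.4° + T_D sin 291.3° + T_E sin 86.2° = 0.
The known terms sum to (-773.2, -81.39) N, so 0.3633 T_D + 0.0663 T_E = 773.2 and -0.9317 T_D + 0.9978 T_E = 81.39.
Solving simultaneously: T_D = 1806 N, T_E = 1768 N.

T_E ≈ 1770 N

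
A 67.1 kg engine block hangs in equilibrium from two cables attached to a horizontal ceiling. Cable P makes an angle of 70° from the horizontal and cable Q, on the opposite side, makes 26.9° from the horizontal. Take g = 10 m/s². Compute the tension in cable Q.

T_Q ≈ 231 N

Weight W = 67.1 × 10 = 671 N acts straight down.
Horizontal: T_P cos 70° = T_Q cos 26.9°  →  T_P = 2.607 T_Q.
Vertical: T_P sin 70° + T_Q sin 26.9° = 671.
Substituting the horizontal relation into the vertical equation gives 2.903 T_Q = 671, so T_Q = 231.2 N.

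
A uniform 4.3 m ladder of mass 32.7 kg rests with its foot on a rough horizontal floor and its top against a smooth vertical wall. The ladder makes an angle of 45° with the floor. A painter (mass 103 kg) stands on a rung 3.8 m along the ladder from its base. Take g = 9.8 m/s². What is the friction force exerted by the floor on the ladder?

f ≈ 1050 N

Torques about the foot: N_wall · 4.3 sin 45° = 32.7×9.8×2.15 cos 45° + 103×9.8×3.8 cos 45° → N_wall = 1052.3 N.
ΣF_x = 0: f_floor = N_wall = 1052.3 N.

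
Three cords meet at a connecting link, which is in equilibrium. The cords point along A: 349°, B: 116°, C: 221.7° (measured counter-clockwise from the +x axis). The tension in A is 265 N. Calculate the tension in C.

Resolve: ΣF_x = 265 cos 349° + T_B cos 116° + T_C cos 221.7° = 0.
        ΣF_y = 265 sin 349° + T_B sin 116° + T_C sin 221.7° = 0.
The known terms sum to (260.1, -50.56) N, so -0.4384 T_B − 0.7466 T_C = -260.1 and 0.8988 T_B − 0.6652 T_C = 50.56.
Solving simultaneously: T_B = 219 N, T_C = 219.8 N.

T_C ≈ 220 N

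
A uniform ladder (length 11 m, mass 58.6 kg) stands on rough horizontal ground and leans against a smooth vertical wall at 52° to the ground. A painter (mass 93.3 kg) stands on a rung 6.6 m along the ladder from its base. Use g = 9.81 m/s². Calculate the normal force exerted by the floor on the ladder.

ΣF_y = 0: N_floor = 58.6×9.81 + 93.3×9.81 = 1490.1 N.

N_floor ≈ 1490 N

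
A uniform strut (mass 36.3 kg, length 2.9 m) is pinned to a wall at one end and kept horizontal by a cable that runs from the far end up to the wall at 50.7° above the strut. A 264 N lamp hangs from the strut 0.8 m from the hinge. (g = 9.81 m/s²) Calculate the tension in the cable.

Take torques about the hinge: T sin 50.7° · 2.9 = 36.3×9.81×1.45 + 264×0.8 = 727.55 N·m.
So T = 727.55 / (0.7738 × 2.9) = 324.2 N.

T ≈ 324 N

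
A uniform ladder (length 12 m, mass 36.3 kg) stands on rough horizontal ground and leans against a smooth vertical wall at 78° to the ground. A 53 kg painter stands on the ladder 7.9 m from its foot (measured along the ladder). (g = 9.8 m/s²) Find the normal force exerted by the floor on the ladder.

N_floor ≈ 875 N

ΣF_y = 0: N_floor = 36.3×9.8 + 53×9.8 = 875.14 N.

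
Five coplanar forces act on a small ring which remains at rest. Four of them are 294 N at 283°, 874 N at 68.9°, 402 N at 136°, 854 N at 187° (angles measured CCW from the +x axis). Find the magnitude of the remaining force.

Sum the known components: ΣF_x = -756 N, ΣF_y = 704.1 N.
For equilibrium the remaining force must supply (−ΣF_x, −ΣF_y) = (756, -704.1) N.
Magnitude = √((756)² + (-704.1)²) = 1033 N; direction = atan2(-704.1, 756) = 317.0°.

F ≈ 1030 N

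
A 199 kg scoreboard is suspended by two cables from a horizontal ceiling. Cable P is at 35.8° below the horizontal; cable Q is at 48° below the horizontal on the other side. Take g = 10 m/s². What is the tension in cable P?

T_P ≈ 1340 N

Weight W = 199 × 10 = 1990 N acts straight down.
Horizontal: T_P cos 35.8° = T_Q cos 48°  →  T_Q = 1.212 T_P.
Vertical: T_P sin 35.8° + T_Q sin 48° = 1990.
Substituting the horizontal relation into the vertical equation gives 1.486 T_P = 1990, so T_P = 1339 N.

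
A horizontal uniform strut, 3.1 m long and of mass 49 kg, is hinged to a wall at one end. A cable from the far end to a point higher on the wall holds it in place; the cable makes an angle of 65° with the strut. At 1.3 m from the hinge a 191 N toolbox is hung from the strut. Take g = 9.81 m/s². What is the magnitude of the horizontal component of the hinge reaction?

Take torques about the hinge: T sin 65° · 3.1 = 49×9.81×1.55 + 191×1.3 = 993.37 N·m.
So T = 993.37 / (0.9063 × 3.1) = 353.57 N.
ΣF_x = 0: H_x = T cos 65° = 149.42 N.

H_x ≈ 149 N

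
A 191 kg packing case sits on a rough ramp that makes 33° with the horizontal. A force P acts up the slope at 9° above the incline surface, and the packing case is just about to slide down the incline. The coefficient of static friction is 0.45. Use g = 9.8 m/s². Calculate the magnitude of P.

On the verge of sliding down the incline, friction equals μN and acts up the slope.
Perpendicular: N + P sin 9° = W cos 33° = 1570 N.
Along incline: P cos 9° + μN = W sin 33° with W sin 33° = 1019 N.
Solving the pair for P and N: P = 341.3 N, N = 1516 N (and f = μN = 682.4 N).

P ≈ 341 N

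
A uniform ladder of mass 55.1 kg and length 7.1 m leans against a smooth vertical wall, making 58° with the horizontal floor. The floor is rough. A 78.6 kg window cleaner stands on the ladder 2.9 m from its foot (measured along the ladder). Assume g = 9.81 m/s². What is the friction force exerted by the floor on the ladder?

f ≈ 366 N

Torques about the foot: N_wall · 7.1 sin 58° = 55.1×9.81×3.55 cos 58° + 78.6×9.81×2.9 cos 58° → N_wall = 365.68 N.
ΣF_x = 0: f_floor = N_wall = 365.68 N.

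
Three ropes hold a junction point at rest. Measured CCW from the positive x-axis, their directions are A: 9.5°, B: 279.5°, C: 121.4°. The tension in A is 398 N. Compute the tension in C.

T_C ≈ 1070 N

Resolve: ΣF_x = 398 cos 9.5° + T_B cos 279.5° + T_C cos 121.4° = 0.
        ΣF_y = 398 sin 9.5° + T_B sin 279.5° + T_C sin 121.4° = 0.
The known terms sum to (392.5, 65.69) N, so 0.1650 T_B − 0.5210 T_C = -392.5 and -0.9863 T_B + 0.8536 T_C = -65.69.
Solving simultaneously: T_B = 990.1 N, T_C = 1067 N.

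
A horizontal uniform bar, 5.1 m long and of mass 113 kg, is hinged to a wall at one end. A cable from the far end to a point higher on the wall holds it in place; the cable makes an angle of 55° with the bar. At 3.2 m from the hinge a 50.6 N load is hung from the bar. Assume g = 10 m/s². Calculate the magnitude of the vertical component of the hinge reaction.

|H_y| ≈ 584 N

Take torques about the hinge: T sin 55° · 5.1 = 113×10×2.55 + 50.6×3.2 = 3043.4 N·m.
So T = 3043.4 / (0.8192 × 5.1) = 728.5 N.
ΣF_y = 0: H_y = (113×10 + 50.6) − T sin 55° = 1180.6 − 596.75 = 583.85 N.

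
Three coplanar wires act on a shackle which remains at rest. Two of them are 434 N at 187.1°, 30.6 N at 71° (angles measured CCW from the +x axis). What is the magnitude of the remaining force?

Sum the known components: ΣF_x = -420.7 N, ΣF_y = -24.71 N.
For equilibrium the remaining force must supply (−ΣF_x, −ΣF_y) = (420.7, 24.71) N.
Magnitude = √((420.7)² + (24.71)²) = 421.4 N; direction = atan2(24.71, 420.7) = 3.4°.

F ≈ 421 N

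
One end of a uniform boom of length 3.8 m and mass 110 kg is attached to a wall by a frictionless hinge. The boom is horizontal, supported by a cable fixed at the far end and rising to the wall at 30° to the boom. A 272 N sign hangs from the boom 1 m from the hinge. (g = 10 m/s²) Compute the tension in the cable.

Take torques about the hinge: T sin 30° · 3.8 = 110×10×1.9 + 272×1 = 2362 N·m.
So T = 2362 / (0.5000 × 3.8) = 1243.2 N.

T ≈ 1240 N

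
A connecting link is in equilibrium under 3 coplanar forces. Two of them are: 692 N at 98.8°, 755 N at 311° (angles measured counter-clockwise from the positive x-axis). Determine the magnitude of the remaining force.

F ≈ 406 N

Sum the known components: ΣF_x = 389.5 N, ΣF_y = 114 N.
For equilibrium the remaining force must supply (−ΣF_x, −ΣF_y) = (-389.5, -114) N.
Magnitude = √((-389.5)² + (-114)²) = 405.8 N; direction = atan2(-114, -389.5) = 196.3°.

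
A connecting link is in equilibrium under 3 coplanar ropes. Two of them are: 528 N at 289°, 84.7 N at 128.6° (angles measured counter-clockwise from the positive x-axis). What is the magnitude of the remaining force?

Sum the known components: ΣF_x = 119.1 N, ΣF_y = -433 N.
For equilibrium the remaining force must supply (−ΣF_x, −ΣF_y) = (-119.1, 433) N.
Magnitude = √((-119.1)² + (433)²) = 449.1 N; direction = atan2(433, -119.1) = 105.4°.

F ≈ 449 N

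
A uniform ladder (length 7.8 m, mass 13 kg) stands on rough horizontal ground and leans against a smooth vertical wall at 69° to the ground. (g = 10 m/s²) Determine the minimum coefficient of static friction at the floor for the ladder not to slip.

μ_min ≈ 0.192

ΣF_y = 0: N_floor = 13×10 = 130 N.
Torques about the foot: N_wall · 7.8 sin 69° = 13×10×3.9 cos 69° → N_wall = 24.951 N.
ΣF_x = 0: f_floor = N_wall = 24.951 N.
μ_min = f_floor / N_floor = 24.951 / 130 = 0.1919.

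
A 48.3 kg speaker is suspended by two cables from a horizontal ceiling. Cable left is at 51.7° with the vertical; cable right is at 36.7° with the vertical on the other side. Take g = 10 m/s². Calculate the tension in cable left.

T_left ≈ 289 N

Angles from the horizontal: cable left is 90° − 51.7° = 38.3°, cable right is 90° − 36.7° = 53.3°.
Weight W = 48.3 × 10 = 483 N acts straight down.
Horizontal: T_left cos 38.3° = T_right cos 53.3°  →  T_right = 1.313 T_left.
Vertical: T_left sin 38.3° + T_right sin 53.3° = 483.
Substituting the horizontal relation into the vertical equation gives 1.673 T_left = 483, so T_left = 288.8 N.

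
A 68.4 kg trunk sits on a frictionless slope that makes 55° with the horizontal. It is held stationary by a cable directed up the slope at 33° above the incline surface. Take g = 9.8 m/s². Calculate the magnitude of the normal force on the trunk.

N ≈ 27.9 N

Take axes along and perpendicular to the incline. Weight components: W sin 55° = 549.1 N down-slope, W cos 55° = 384.5 N into the surface.
Along incline: T cos 33° = W sin 55° → T = 654.7 N.
Perpendicular: N = W cos 55° − T sin 33° = 27.89 N.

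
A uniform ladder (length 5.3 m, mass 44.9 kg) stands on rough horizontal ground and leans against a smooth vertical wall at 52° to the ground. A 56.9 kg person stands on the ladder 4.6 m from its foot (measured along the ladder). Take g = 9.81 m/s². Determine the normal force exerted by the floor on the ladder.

ΣF_y = 0: N_floor = 44.9×9.81 + 56.9×9.81 = 998.66 N.

N_floor ≈ 999 N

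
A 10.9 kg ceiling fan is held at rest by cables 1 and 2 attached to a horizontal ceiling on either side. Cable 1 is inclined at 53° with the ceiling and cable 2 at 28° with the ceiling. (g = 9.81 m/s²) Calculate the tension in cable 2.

Weight W = 10.9 × 9.81 = 106.9 N acts straight down.
Horizontal: T_1 cos 53° = T_2 cos 28°  →  T_1 = 1.467 T_2.
Vertical: T_1 sin 53° + T_2 sin 28° = 106.9.
Substituting the horizontal relation into the vertical equation gives 1.641 T_2 = 106.9, so T_2 = 65.15 N.

T_2 ≈ 65.2 N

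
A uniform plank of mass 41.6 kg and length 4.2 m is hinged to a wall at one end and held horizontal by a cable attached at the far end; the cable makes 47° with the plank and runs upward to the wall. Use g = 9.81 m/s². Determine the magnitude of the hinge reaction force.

|H| ≈ 279 N

Take torques about the hinge: T sin 47° · 4.2 = 41.6×9.81×2.1 = 857 N·m.
So T = 857 / (0.7314 × 4.2) = 279 N.
ΣF_x = 0: H_x = T cos 47° = 190.28 N.
ΣF_y = 0: H_y = (41.6×9.81) − T sin 47° = 408.1 − 204.05 = 204.05 N.
|H| = √(H_x² + H_y²) = √((190.28)² + (204.05)²) = 279 N.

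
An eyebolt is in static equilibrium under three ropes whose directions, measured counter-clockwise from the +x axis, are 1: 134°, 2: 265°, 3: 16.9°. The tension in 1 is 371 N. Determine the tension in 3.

Resolve: ΣF_x = 371 cos 134° + T_2 cos 265° + T_3 cos 16.9° = 0.
        ΣF_y = 371 sin 134° + T_2 sin 265° + T_3 sin 16.9° = 0.
The known terms sum to (-257.7, 266.9) N, so -0.0872 T_2 + 0.9568 T_3 = 257.7 and -0.9962 T_2 + 0.2907 T_3 = -266.9.
Solving simultaneously: T_2 = 356 N, T_3 = 301.8 N.

T_3 ≈ 302 N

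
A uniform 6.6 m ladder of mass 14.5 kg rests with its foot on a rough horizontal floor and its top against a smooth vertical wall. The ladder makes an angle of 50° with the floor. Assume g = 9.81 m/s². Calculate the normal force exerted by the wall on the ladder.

N_wall ≈ 59.7 N

Torques about the foot: N_wall · 6.6 sin 50° = 14.5×9.81×3.3 cos 50° → N_wall = 59.679 N.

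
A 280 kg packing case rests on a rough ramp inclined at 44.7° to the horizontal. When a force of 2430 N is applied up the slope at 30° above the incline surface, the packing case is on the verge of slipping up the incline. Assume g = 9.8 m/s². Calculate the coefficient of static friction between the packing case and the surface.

On the verge of sliding up the incline, friction is at its maximum μN and acts down the slope.
Perpendicular to incline: N = W cos 44.7° − P sin 30° = 1950 − 1215 = 735.4 N.
Along incline: P cos 30° − μN = W sin 44.7° → μ = −(W sin 44.7° − P cos 30°) / N = 0.237.

μ ≈ 0.237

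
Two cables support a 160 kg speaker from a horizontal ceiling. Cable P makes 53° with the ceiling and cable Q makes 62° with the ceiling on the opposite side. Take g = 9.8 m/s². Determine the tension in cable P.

Weight W = 160 × 9.8 = 1568 N acts straight down.
Horizontal: T_P cos 53° = T_Q cos 62°  →  T_Q = 1.282 T_P.
Vertical: T_P sin 53° + T_Q sin 62° = 1568.
Substituting the horizontal relation into the vertical equation gives 1.93 T_P = 1568, so T_P = 812.2 N.

T_P ≈ 812 N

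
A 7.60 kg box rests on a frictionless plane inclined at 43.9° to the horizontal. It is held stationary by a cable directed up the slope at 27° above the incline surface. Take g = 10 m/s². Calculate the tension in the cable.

T ≈ 59.1 N

Take axes along and perpendicular to the incline. Weight components: W sin 43.9° = 52.7 N down-slope, W cos 43.9° = 54.76 N into the surface.
Along incline: T cos 27° = W sin 43.9° → T = 59.14 N.
Perpendicular: N = W cos 43.9° − T sin 27° = 27.91 N.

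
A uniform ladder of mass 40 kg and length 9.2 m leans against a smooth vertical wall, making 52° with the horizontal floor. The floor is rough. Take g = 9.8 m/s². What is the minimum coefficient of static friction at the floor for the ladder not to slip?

ΣF_y = 0: N_floor = 40×9.8 = 392 N.
Torques about the foot: N_wall · 9.2 sin 52° = 40×9.8×4.6 cos 52° → N_wall = 153.13 N.
ΣF_x = 0: f_floor = N_wall = 153.13 N.
μ_min = f_floor / N_floor = 153.13 / 392 = 0.3906.

μ_min ≈ 0.391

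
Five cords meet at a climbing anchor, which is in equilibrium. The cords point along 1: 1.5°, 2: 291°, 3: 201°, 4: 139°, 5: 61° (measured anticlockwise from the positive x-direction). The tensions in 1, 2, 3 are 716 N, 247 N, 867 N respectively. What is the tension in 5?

T_5 ≈ 407 N

Resolve: ΣF_x = 716 cos 1.5° + 247 cos 291° + 867 cos 201° + T_4 cos 139° + T_5 cos 61° = 0.
        ΣF_y = 716 sin 1.5° + 247 sin 291° + 867 sin 201° + T_4 sin 139° + T_5 sin 61° = 0.
The known terms sum to (-5.143, -522.6) N, so -0.7547 T_4 + 0.4848 T_5 = 5.143 and 0.6561 T_4 + 0.8746 T_5 = 522.6.
Solving simultaneously: T_4 = 254.4 N, T_5 = 406.6 N.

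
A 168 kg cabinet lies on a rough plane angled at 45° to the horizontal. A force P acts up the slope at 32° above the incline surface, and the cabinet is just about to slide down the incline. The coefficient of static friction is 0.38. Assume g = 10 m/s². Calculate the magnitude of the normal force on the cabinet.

On the verge of sliding down the incline, friction equals μN and acts up the slope.
Perpendicular: N + P sin 32° = W cos 45° = 1188 N.
Along incline: P cos 32° + μN = W sin 45° with W sin 45° = 1188 N.
Solving the pair for P and N: P = 1139 N, N = 584.4 N (and f = μN = 222.1 N).

N ≈ 584 N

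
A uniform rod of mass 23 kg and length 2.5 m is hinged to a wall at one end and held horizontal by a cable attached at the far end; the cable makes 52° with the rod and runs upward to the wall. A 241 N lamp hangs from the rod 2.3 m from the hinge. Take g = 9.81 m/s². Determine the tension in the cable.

Take torques about the hinge: T sin 52° · 2.5 = 23×9.81×1.25 + 241×2.3 = 836.34 N·m.
So T = 836.34 / (0.7880 × 2.5) = 424.53 N.

T ≈ 425 N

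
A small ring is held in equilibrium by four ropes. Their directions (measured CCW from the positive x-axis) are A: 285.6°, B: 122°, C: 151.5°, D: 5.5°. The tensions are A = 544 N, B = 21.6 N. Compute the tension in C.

Resolve: ΣF_x = 544 cos 285.6° + 21.6 cos 122° + T_C cos 151.5° + T_D cos 5.5° = 0.
        ΣF_y = 544 sin 285.6° + 21.6 sin 122° + T_C sin 151.5° + T_D sin 5.5° = 0.
The known terms sum to (134.8, -505.6) N, so -0.8788 T_C + 0.9954 T_D = -134.8 and 0.4772 T_C + 0.0958 T_D = 505.6.
Solving simultaneously: T_C = 923.2 N, T_D = 679.6 N.

T_C ≈ 923 N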